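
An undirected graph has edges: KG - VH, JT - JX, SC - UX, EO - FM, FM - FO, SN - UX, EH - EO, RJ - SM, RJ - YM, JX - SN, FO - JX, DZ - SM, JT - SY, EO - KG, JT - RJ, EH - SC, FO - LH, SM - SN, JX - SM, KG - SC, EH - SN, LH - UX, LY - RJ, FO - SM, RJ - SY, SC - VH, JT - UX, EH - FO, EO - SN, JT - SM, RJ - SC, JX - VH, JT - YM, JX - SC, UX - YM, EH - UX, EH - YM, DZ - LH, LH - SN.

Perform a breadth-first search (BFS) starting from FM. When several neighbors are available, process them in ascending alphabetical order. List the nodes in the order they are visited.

FM -> EO -> FO -> EH -> KG -> SN -> JX -> LH -> SM -> SC -> UX -> YM -> VH -> JT -> DZ -> RJ -> SY -> LY

Visit FM; enqueue EO, FO → queue [EO, FO]
Visit EO; enqueue EH, KG, SN → queue [FO, EH, KG, SN]
Visit FO; enqueue JX, LH, SM → queue [EH, KG, SN, JX, LH, SM]
Visit EH; enqueue SC, UX, YM → queue [KG, SN, JX, LH, SM, SC, UX, YM]
Visit KG; enqueue VH → queue [SN, JX, LH, SM, SC, UX, YM, VH]
Visit SN → queue [JX, LH, SM, SC, UX, YM, VH]
Visit JX; enqueue JT → queue [LH, SM, SC, UX, YM, VH, JT]
Visit LH; enqueue DZ → queue [SM, SC, UX, YM, VH, JT, DZ]
Visit SM; enqueue RJ → queue [SC, UX, YM, VH, JT, DZ, RJ]
Visit SC → queue [UX, YM, VH, JT, DZ, RJ]
Visit UX → queue [YM, VH, JT, DZ, RJ]
Visit YM → queue [VH, JT, DZ, RJ]
Visit VH → queue [JT, DZ, RJ]
Visit JT; enqueue SY → queue [DZ, RJ, SY]
Visit DZ → queue [RJ, SY]
Visit RJ; enqueue LY → queue [SY, LY]
Visit SY → queue [LY]
Visit LY → queue []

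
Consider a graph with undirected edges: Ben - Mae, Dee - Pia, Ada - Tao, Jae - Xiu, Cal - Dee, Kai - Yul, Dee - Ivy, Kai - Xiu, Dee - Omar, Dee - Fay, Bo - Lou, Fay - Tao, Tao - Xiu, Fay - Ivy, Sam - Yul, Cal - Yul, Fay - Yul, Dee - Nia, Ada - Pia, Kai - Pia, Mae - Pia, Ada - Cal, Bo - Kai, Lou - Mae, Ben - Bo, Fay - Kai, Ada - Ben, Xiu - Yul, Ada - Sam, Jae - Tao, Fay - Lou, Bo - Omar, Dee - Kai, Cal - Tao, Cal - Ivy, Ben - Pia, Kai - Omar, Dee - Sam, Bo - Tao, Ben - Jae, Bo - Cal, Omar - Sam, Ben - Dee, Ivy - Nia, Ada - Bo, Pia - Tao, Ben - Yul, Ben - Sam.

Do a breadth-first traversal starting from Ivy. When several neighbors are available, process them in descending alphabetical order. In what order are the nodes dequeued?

Ivy -> Nia -> Fay -> Dee -> Cal -> Yul -> Tao -> Lou -> Kai -> Sam -> Pia -> Omar -> Ben -> Bo -> Ada -> Xiu -> Jae -> Mae

Visit Ivy; enqueue Nia, Fay, Dee, Cal → queue [Nia, Fay, Dee, Cal]
Visit Nia → queue [Fay, Dee, Cal]
Visit Fay; enqueue Yul, Tao, Lou, Kai → queue [Dee, Cal, Yul, Tao, Lou, Kai]
Visit Dee; enqueue Sam, Pia, Omar, Ben → queue [Cal, Yul, Tao, Lou, Kai, Sam, Pia, Omar, Ben]
Visit Cal; enqueue Bo, Ada → queue [Yul, Tao, Lou, Kai, Sam, Pia, Omar, Ben, Bo, Ada]
Visit Yul; enqueue Xiu → queue [Tao, Lou, Kai, Sam, Pia, Omar, Ben, Bo, Ada, Xiu]
Visit Tao; enqueue Jae → queue [Lou, Kai, Sam, Pia, Omar, Ben, Bo, Ada, Xiu, Jae]
Visit Lou; enqueue Mae → queue [Kai, Sam, Pia, Omar, Ben, Bo, Ada, Xiu, Jae, Mae]
Visit Kai → queue [Sam, Pia, Omar, Ben, Bo, Ada, Xiu, Jae, Mae]
Visit Sam → queue [Pia, Omar, Ben, Bo, Ada, Xiu, Jae, Mae]
Visit Pia → queue [Omar, Ben, Bo, Ada, Xiu, Jae, Mae]
Visit Omar → queue [Ben, Bo, Ada, Xiu, Jae, Mae]
Visit Ben → queue [Bo, Ada, Xiu, Jae, Mae]
Visit Bo → queue [Ada, Xiu, Jae, Mae]
Visit Ada → queue [Xiu, Jae, Mae]
Visit Xiu → queue [Jae, Mae]
Visit Jae → queue [Mae]
Visit Mae → queue []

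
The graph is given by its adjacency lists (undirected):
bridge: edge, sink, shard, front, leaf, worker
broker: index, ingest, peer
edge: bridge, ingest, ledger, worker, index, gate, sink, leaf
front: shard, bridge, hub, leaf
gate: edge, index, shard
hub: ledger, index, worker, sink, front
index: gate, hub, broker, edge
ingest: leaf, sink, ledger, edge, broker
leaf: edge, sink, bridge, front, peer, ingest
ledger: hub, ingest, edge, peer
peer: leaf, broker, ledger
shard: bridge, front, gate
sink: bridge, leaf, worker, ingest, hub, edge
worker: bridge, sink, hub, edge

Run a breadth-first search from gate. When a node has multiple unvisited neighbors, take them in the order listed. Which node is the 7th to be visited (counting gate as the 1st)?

ledger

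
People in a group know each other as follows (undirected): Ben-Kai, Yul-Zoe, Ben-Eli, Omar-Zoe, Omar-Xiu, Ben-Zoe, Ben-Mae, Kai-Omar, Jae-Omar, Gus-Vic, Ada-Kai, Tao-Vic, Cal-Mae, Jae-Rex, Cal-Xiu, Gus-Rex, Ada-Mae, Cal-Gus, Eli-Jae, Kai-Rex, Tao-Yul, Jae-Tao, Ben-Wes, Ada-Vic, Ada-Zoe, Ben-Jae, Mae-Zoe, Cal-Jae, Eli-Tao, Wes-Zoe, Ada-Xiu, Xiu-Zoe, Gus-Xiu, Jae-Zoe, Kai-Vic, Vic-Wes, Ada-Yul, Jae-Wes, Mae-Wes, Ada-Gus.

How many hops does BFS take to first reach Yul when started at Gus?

2

Level 0: Gus
Level 1: Ada, Cal, Rex, Vic, Xiu
Level 2: Jae, Kai, Mae, Omar, Tao, Wes, Yul, Zoe
Level 3: Ben, Eli
Yul first appears at level 2.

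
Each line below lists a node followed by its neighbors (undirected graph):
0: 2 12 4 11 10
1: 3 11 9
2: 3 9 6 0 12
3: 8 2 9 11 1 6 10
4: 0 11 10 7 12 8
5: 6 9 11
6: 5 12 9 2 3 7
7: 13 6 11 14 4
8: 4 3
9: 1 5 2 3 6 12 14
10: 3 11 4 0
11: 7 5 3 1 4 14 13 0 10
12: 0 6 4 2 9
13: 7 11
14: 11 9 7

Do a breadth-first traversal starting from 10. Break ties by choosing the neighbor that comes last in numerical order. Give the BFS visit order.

Visit 10; enqueue 11, 4, 3, 0 → queue [11, 4, 3, 0]
Visit 11; enqueue 14, 13, 7, 5, 1 → queue [4, 3, 0, 14, 13, 7, 5, 1]
Visit 4; enqueue 12, 8 → queue [3, 0, 14, 13, 7, 5, 1, 12, 8]
Visit 3; enqueue 9, 6, 2 → queue [0, 14, 13, 7, 5, 1, 12, 8, 9, 6, 2]
Visit 0 → queue [14, 13, 7, 5, 1, 12, 8, 9, 6, 2]
Visit 14 → queue [13, 7, 5, 1, 12, 8, 9, 6, 2]
Visit 13 → queue [7, 5, 1, 12, 8, 9, 6, 2]
Visit 7 → queue [5, 1, 12, 8, 9, 6, 2]
Visit 5 → queue [1, 12, 8, 9, 6, 2]
Visit 1 → queue [12, 8, 9, 6, 2]
Visit 12 → queue [8, 9, 6, 2]
Visit 8 → queue [9, 6, 2]
Visit 9 → queue [6, 2]
Visit 6 → queue [2]
Visit 2 → queue []

10, 11, 4, 3, 0, 14, 13, 7, 5, 1, 12, 8, 9, 6, 2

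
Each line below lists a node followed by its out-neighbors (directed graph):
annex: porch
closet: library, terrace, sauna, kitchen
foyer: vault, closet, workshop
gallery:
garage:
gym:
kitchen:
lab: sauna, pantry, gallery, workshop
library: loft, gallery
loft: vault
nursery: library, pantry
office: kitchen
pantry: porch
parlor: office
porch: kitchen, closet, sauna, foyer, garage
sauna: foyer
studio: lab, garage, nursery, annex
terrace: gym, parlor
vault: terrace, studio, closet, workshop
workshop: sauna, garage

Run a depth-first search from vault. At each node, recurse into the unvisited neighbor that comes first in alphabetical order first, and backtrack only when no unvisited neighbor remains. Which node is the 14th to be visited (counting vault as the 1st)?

office

Visit vault
vault → closet
closet → kitchen
closet → library
library → gallery
library → loft
closet → sauna
sauna → foyer
foyer → workshop
workshop → garage
closet → terrace
terrace → gym
terrace → parlor
parlor → office
vault → studio
studio → annex
annex → porch
studio → lab
lab → pantry
studio → nursery

Visit order: vault, closet, kitchen, library, gallery, loft, sauna, foyer, workshop, garage, terrace, gym, parlor, office, studio, annex, porch, lab, pantry, nursery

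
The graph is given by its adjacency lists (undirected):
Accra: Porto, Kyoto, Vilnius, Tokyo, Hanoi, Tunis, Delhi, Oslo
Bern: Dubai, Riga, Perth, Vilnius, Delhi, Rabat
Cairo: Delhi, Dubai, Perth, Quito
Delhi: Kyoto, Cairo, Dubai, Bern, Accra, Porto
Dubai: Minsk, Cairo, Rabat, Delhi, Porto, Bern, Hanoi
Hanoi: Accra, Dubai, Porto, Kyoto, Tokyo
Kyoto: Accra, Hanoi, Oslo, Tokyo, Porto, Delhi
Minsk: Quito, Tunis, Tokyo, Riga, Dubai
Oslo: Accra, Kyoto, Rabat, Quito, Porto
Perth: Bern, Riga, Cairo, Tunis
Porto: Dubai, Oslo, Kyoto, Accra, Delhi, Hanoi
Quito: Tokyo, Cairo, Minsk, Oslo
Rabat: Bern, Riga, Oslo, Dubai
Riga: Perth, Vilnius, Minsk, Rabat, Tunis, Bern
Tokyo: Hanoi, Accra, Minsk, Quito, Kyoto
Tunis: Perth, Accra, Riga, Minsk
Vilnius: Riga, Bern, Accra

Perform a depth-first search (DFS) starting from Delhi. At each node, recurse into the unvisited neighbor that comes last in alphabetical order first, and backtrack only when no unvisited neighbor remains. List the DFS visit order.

Delhi → Porto → Oslo → Rabat → Riga → Vilnius → Bern → Perth → Tunis → Minsk → Tokyo → Quito → Cairo → Dubai → Hanoi → Kyoto → Accra

Visit Delhi
Delhi → Porto
Porto → Oslo
Oslo → Rabat
Rabat → Riga
Riga → Vilnius
Vilnius → Bern
Bern → Perth
Perth → Tunis
Tunis → Minsk
Minsk → Tokyo
Tokyo → Quito
Quito → Cairo
Cairo → Dubai
Dubai → Hanoi
Hanoi → Kyoto
Kyoto → Accra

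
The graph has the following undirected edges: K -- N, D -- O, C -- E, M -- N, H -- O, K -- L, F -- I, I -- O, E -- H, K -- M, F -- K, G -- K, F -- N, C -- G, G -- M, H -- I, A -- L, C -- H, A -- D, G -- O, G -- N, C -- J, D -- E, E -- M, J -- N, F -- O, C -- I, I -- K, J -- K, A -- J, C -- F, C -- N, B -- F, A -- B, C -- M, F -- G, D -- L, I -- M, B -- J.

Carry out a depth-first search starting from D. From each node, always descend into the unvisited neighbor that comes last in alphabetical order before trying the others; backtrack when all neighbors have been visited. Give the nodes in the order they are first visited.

Visit D
D → O
O → I
I → M
M → N
N → K
K → L
L → A
A → J
J → C
C → H
H → E
C → G
G → F
F → B

D → O → I → M → N → K → L → A → J → C → H → E → G → F → B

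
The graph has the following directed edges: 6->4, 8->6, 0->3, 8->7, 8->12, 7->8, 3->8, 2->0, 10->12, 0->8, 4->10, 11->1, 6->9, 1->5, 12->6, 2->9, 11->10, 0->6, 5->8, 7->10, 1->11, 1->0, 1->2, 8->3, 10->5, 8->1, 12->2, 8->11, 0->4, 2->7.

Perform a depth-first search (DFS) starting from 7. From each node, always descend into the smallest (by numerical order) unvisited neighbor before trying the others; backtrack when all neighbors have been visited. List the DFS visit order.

7, 8, 1, 0, 3, 4, 10, 5, 12, 2, 9, 6, 11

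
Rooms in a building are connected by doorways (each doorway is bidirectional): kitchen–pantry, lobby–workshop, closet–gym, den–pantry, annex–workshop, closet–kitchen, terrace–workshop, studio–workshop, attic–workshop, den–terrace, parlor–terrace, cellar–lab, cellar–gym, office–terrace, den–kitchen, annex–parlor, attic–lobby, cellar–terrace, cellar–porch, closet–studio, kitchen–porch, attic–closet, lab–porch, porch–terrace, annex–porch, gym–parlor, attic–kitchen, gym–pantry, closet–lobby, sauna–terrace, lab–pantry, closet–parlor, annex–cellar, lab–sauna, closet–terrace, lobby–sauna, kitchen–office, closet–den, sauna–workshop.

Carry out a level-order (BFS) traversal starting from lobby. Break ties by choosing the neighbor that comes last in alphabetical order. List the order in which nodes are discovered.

lobby, workshop, sauna, closet, attic, terrace, studio, annex, lab, parlor, kitchen, gym, den, porch, office, cellar, pantry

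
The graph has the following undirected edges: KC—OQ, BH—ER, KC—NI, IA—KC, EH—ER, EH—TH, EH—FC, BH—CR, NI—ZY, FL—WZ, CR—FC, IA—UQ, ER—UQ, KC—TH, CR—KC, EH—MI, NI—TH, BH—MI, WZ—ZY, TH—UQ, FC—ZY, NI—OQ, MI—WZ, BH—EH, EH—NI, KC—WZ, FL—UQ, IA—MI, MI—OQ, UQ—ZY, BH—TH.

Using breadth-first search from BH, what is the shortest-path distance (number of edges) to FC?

2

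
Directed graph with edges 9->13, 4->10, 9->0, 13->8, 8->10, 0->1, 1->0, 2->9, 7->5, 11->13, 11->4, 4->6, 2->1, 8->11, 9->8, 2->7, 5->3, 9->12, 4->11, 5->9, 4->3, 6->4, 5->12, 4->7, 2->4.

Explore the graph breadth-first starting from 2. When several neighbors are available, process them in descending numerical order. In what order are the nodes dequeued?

Visit 2; enqueue 9, 7, 4, 1 → queue [9, 7, 4, 1]
Visit 9; enqueue 13, 12, 8, 0 → queue [7, 4, 1, 13, 12, 8, 0]
Visit 7; enqueue 5 → queue [4, 1, 13, 12, 8, 0, 5]
Visit 4; enqueue 11, 10, 6, 3 → queue [1, 13, 12, 8, 0, 5, 11, 10, 6, 3]
Visit 1 → queue [13, 12, 8, 0, 5, 11, 10, 6, 3]
Visit 13 → queue [12, 8, 0, 5, 11, 10, 6, 3]
Visit 12 → queue [8, 0, 5, 11, 10, 6, 3]
Visit 8 → queue [0, 5, 11, 10, 6, 3]
Visit 0 → queue [5, 11, 10, 6, 3]
Visit 5 → queue [11, 10, 6, 3]
Visit 11 → queue [10, 6, 3]
Visit 10 → queue [6, 3]
Visit 6 → queue [3]
Visit 3 → queue []

2 → 9 → 7 → 4 → 1 → 13 → 12 → 8 → 0 → 5 → 11 → 10 → 6 → 3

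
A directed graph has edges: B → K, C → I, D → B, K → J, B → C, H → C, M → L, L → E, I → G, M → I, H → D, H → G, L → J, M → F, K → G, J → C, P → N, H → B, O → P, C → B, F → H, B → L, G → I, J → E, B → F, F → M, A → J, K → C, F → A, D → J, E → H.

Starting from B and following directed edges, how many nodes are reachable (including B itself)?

13

BFS from B visits: B, C, F, K, L, I, A, H, M, G, J, E, D
Reachable nodes: 13 of 16 total.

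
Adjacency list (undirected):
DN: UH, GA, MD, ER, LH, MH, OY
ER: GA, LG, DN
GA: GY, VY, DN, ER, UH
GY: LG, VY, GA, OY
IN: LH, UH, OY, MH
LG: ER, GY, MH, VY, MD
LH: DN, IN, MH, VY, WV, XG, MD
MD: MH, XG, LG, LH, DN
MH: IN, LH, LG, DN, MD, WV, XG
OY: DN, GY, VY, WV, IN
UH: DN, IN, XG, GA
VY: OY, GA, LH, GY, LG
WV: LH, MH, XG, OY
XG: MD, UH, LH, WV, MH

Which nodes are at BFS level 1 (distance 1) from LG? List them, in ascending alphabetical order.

Level 0: LG
Level 1: ER, GY, MD, MH, VY
Level 2: DN, GA, IN, LH, OY, WV, XG
Level 3: UH

ER, GY, MD, MH, VY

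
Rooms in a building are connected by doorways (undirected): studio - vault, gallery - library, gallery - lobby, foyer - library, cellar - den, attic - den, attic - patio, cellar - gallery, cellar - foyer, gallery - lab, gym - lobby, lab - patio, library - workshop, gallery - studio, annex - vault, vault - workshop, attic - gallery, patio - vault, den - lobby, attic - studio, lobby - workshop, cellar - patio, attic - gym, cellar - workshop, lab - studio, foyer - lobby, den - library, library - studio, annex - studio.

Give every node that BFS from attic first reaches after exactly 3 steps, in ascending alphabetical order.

Level 0: attic
Level 1: den, gallery, gym, patio, studio
Level 2: annex, cellar, lab, library, lobby, vault
Level 3: foyer, workshop

foyer, workshop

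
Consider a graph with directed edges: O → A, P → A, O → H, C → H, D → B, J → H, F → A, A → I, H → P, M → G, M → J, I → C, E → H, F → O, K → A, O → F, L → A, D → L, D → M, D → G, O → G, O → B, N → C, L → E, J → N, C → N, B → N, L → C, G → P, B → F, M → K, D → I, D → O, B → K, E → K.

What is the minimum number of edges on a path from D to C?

Level 0: D
Level 1: B, G, I, L, M, O
Level 2: A, C, E, F, H, J, K, N, P
C first appears at level 2.

2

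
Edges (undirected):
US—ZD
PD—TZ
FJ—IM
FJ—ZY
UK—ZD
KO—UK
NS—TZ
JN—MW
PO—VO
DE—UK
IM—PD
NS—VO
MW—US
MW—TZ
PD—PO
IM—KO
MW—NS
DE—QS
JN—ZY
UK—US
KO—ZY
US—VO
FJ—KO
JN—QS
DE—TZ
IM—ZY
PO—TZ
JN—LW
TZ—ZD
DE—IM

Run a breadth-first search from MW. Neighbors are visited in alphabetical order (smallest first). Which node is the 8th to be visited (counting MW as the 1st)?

ZY

Visit MW; enqueue JN, NS, TZ, US → queue [JN, NS, TZ, US]
Visit JN; enqueue LW, QS, ZY → queue [NS, TZ, US, LW, QS, ZY]
Visit NS; enqueue VO → queue [TZ, US, LW, QS, ZY, VO]
Visit TZ; enqueue DE, PD, PO, ZD → queue [US, LW, QS, ZY, VO, DE, PD, PO, ZD]
Visit US; enqueue UK → queue [LW, QS, ZY, VO, DE, PD, PO, ZD, UK]
Visit LW → queue [QS, ZY, VO, DE, PD, PO, ZD, UK]
Visit QS → queue [ZY, VO, DE, PD, PO, ZD, UK]
Visit ZY; enqueue FJ, IM, KO → queue [VO, DE, PD, PO, ZD, UK, FJ, IM, KO]
Visit VO → queue [DE, PD, PO, ZD, UK, FJ, IM, KO]
Visit DE → queue [PD, PO, ZD, UK, FJ, IM, KO]
Visit PD → queue [PO, ZD, UK, FJ, IM, KO]
Visit PO → queue [ZD, UK, FJ, IM, KO]
Visit ZD → queue [UK, FJ, IM, KO]
Visit UK → queue [FJ, IM, KO]
Visit FJ → queue [IM, KO]
Visit IM → queue [KO]
Visit KO → queue []

Visit order: MW, JN, NS, TZ, US, LW, QS, ZY, VO, DE, PD, PO, ZD, UK, FJ, IM, KO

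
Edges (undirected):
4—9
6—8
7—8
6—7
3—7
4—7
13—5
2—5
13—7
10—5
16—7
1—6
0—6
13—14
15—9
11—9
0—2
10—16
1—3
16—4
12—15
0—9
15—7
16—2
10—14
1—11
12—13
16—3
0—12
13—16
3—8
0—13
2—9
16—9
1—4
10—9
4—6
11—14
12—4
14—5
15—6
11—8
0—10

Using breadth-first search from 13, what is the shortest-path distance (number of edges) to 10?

Level 0: 13
Level 1: 0, 5, 7, 12, 14, 16
Level 2: 2, 3, 4, 6, 8, 9, 10, 11, 15
Level 3: 1
10 first appears at level 2.

2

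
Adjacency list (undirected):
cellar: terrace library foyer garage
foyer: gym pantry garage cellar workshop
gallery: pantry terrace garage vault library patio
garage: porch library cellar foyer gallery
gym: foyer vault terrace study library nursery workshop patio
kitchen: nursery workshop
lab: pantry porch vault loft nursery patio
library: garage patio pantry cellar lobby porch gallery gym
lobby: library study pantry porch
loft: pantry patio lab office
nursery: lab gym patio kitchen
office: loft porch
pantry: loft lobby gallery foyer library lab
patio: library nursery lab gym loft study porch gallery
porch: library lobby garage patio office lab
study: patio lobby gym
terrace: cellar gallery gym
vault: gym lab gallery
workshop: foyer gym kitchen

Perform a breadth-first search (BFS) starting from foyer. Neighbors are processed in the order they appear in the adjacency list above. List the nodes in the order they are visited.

foyer → gym → pantry → garage → cellar → workshop → vault → terrace → study → library → nursery → patio → loft → lobby → gallery → lab → porch → kitchen → office

Visit foyer; enqueue gym, pantry, garage, cellar, workshop → queue [gym, pantry, garage, cellar, workshop]
Visit gym; enqueue vault, terrace, study, library, nursery, patio → queue [pantry, garage, cellar, workshop, vault, terrace, study, library, nursery, patio]
Visit pantry; enqueue loft, lobby, gallery, lab → queue [garage, cellar, workshop, vault, terrace, study, library, nursery, patio, loft, lobby, gallery, lab]
Visit garage; enqueue porch → queue [cellar, workshop, vault, terrace, study, library, nursery, patio, loft, lobby, gallery, lab, porch]
Visit cellar → queue [workshop, vault, terrace, study, library, nursery, patio, loft, lobby, gallery, lab, porch]
Visit workshop; enqueue kitchen → queue [vault, terrace, study, library, nursery, patio, loft, lobby, gallery, lab, porch, kitchen]
Visit vault → queue [terrace, study, library, nursery, patio, loft, lobby, gallery, lab, porch, kitchen]
Visit terrace → queue [study, library, nursery, patio, loft, lobby, gallery, lab, porch, kitchen]
Visit study → queue [library, nursery, patio, loft, lobby, gallery, lab, porch, kitchen]
Visit library → queue [nursery, patio, loft, lobby, gallery, lab, porch, kitchen]
Visit nursery → queue [patio, loft, lobby, gallery, lab, porch, kitchen]
Visit patio → queue [loft, lobby, gallery, lab, porch, kitchen]
Visit loft; enqueue office → queue [lobby, gallery, lab, porch, kitchen, office]
Visit lobby → queue [gallery, lab, porch, kitchen, office]
Visit gallery → queue [lab, porch, kitchen, office]
Visit lab → queue [porch, kitchen, office]
Visit porch → queue [kitchen, office]
Visit kitchen → queue [office]
Visit office → queue []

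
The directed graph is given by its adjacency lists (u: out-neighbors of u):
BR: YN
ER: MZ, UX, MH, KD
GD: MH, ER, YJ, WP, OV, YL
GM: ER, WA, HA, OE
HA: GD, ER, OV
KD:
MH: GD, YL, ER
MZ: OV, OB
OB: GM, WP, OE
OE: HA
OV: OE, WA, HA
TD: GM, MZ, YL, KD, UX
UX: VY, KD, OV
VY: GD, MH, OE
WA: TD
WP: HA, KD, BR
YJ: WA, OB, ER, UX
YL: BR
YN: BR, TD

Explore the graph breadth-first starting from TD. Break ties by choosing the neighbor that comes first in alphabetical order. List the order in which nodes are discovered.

TD → GM → KD → MZ → UX → YL → ER → HA → OE → WA → OB → OV → VY → BR → MH → GD → WP → YN → YJ

Visit TD; enqueue GM, KD, MZ, UX, YL → queue [GM, KD, MZ, UX, YL]
Visit GM; enqueue ER, HA, OE, WA → queue [KD, MZ, UX, YL, ER, HA, OE, WA]
Visit KD → queue [MZ, UX, YL, ER, HA, OE, WA]
Visit MZ; enqueue OB, OV → queue [UX, YL, ER, HA, OE, WA, OB, OV]
Visit UX; enqueue VY → queue [YL, ER, HA, OE, WA, OB, OV, VY]
Visit YL; enqueue BR → queue [ER, HA, OE, WA, OB, OV, VY, BR]
Visit ER; enqueue MH → queue [HA, OE, WA, OB, OV, VY, BR, MH]
Visit HA; enqueue GD → queue [OE, WA, OB, OV, VY, BR, MH, GD]
Visit OE → queue [WA, OB, OV, VY, BR, MH, GD]
Visit WA → queue [OB, OV, VY, BR, MH, GD]
Visit OB; enqueue WP → queue [OV, VY, BR, MH, GD, WP]
Visit OV → queue [VY, BR, MH, GD, WP]
Visit VY → queue [BR, MH, GD, WP]
Visit BR; enqueue YN → queue [MH, GD, WP, YN]
Visit MH → queue [GD, WP, YN]
Visit GD; enqueue YJ → queue [WP, YN, YJ]
Visit WP → queue [YN, YJ]
Visit YN → queue [YJ]
Visit YJ → queue []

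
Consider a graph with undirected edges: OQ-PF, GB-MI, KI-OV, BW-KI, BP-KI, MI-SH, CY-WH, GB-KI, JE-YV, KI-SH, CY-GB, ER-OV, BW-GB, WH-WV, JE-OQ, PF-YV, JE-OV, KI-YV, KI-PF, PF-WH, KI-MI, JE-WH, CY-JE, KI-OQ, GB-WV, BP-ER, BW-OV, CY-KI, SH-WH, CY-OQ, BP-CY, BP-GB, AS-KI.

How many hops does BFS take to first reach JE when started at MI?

3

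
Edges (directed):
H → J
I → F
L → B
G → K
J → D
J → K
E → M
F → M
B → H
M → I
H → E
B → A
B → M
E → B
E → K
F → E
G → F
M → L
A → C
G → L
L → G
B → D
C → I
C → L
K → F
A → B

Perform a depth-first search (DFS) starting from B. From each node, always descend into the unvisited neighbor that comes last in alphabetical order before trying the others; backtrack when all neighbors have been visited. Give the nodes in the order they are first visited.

Visit B
B → M
M → L
L → G
G → K
K → F
F → E
M → I
B → H
H → J
J → D
B → A
A → C

B -> M -> L -> G -> K -> F -> E -> I -> H -> J -> D -> A -> C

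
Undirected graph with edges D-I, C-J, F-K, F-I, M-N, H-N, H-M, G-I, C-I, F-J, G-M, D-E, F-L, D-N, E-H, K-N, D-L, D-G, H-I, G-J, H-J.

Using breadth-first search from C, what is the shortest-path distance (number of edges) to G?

2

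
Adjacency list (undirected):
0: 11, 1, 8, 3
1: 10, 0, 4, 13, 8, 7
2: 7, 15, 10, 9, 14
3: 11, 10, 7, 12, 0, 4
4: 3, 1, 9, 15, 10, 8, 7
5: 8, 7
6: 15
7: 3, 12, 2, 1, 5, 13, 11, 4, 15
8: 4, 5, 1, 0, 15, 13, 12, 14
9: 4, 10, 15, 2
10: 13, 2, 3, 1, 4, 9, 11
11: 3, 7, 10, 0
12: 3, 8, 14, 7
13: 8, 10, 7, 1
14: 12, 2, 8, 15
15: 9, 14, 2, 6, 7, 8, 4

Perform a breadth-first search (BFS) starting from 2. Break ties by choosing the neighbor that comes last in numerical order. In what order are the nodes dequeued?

Visit 2; enqueue 15, 14, 10, 9, 7 → queue [15, 14, 10, 9, 7]
Visit 15; enqueue 8, 6, 4 → queue [14, 10, 9, 7, 8, 6, 4]
Visit 14; enqueue 12 → queue [10, 9, 7, 8, 6, 4, 12]
Visit 10; enqueue 13, 11, 3, 1 → queue [9, 7, 8, 6, 4, 12, 13, 11, 3, 1]
Visit 9 → queue [7, 8, 6, 4, 12, 13, 11, 3, 1]
Visit 7; enqueue 5 → queue [8, 6, 4, 12, 13, 11, 3, 1, 5]
Visit 8; enqueue 0 → queue [6, 4, 12, 13, 11, 3, 1, 5, 0]
Visit 6 → queue [4, 12, 13, 11, 3, 1, 5, 0]
Visit 4 → queue [12, 13, 11, 3, 1, 5, 0]
Visit 12 → queue [13, 11, 3, 1, 5, 0]
Visit 13 → queue [11, 3, 1, 5, 0]
Visit 11 → queue [3, 1, 5, 0]
Visit 3 → queue [1, 5, 0]
Visit 1 → queue [5, 0]
Visit 5 → queue [0]
Visit 0 → queue []

2, 15, 14, 10, 9, 7, 8, 6, 4, 12, 13, 11, 3, 1, 5, 0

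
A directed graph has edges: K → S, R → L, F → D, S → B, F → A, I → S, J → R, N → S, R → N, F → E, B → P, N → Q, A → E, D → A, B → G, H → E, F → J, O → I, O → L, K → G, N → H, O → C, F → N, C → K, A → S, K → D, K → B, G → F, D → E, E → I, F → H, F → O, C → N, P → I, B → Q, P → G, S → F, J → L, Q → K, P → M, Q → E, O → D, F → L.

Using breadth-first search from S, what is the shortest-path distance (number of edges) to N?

2

Level 0: S
Level 1: B, F
Level 2: A, D, E, G, H, J, L, N, O, P, Q
Level 3: C, I, K, M, R
N first appears at level 2.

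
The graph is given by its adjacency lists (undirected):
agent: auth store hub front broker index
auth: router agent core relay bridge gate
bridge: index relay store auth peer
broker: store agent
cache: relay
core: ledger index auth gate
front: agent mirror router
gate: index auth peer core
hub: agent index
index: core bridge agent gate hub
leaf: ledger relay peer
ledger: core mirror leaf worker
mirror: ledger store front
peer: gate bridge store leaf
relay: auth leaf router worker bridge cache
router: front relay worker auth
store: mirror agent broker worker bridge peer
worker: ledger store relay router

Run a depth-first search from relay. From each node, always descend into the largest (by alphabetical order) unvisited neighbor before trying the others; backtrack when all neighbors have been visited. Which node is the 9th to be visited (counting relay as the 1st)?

router

Visit relay
relay → worker
worker → store
store → peer
peer → leaf
leaf → ledger
ledger → mirror
mirror → front
front → router
router → auth
auth → gate
gate → index
index → hub
hub → agent
agent → broker
index → core
index → bridge
relay → cache

Visit order: relay, worker, store, peer, leaf, ledger, mirror, front, router, auth, gate, index, hub, agent, broker, core, bridge, cache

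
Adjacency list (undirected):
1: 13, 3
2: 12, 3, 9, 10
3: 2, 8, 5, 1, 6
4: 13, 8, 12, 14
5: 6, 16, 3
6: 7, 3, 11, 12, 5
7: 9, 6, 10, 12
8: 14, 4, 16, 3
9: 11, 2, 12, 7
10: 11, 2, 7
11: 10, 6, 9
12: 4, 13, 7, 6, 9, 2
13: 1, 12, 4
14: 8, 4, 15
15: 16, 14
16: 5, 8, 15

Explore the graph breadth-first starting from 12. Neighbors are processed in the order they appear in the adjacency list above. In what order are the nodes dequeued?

Visit 12; enqueue 4, 13, 7, 6, 9, 2 → queue [4, 13, 7, 6, 9, 2]
Visit 4; enqueue 8, 14 → queue [13, 7, 6, 9, 2, 8, 14]
Visit 13; enqueue 1 → queue [7, 6, 9, 2, 8, 14, 1]
Visit 7; enqueue 10 → queue [6, 9, 2, 8, 14, 1, 10]
Visit 6; enqueue 3, 11, 5 → queue [9, 2, 8, 14, 1, 10, 3, 11, 5]
Visit 9 → queue [2, 8, 14, 1, 10, 3, 11, 5]
Visit 2 → queue [8, 14, 1, 10, 3, 11, 5]
Visit 8; enqueue 16 → queue [14, 1, 10, 3, 11, 5, 16]
Visit 14; enqueue 15 → queue [1, 10, 3, 11, 5, 16, 15]
Visit 1 → queue [10, 3, 11, 5, 16, 15]
Visit 10 → queue [3, 11, 5, 16, 15]
Visit 3 → queue [11, 5, 16, 15]
Visit 11 → queue [5, 16, 15]
Visit 5 → queue [16, 15]
Visit 16 → queue [15]
Visit 15 → queue []

12 4 13 7 6 9 2 8 14 1 10 3 11 5 16 15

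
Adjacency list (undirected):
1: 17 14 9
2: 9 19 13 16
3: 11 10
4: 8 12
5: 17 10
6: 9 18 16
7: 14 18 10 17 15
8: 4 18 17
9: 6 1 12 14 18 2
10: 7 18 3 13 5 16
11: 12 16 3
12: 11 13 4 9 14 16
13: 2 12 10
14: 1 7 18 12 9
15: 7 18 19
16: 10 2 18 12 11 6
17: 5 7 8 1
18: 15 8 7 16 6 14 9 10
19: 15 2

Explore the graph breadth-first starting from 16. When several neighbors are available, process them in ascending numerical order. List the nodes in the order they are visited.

16, 2, 6, 10, 11, 12, 18, 9, 13, 19, 3, 5, 7, 4, 14, 8, 15, 1, 17

Visit 16; enqueue 2, 6, 10, 11, 12, 18 → queue [2, 6, 10, 11, 12, 18]
Visit 2; enqueue 9, 13, 19 → queue [6, 10, 11, 12, 18, 9, 13, 19]
Visit 6 → queue [10, 11, 12, 18, 9, 13, 19]
Visit 10; enqueue 3, 5, 7 → queue [11, 12, 18, 9, 13, 19, 3, 5, 7]
Visit 11 → queue [12, 18, 9, 13, 19, 3, 5, 7]
Visit 12; enqueue 4, 14 → queue [18, 9, 13, 19, 3, 5, 7, 4, 14]
Visit 18; enqueue 8, 15 → queue [9, 13, 19, 3, 5, 7, 4, 14, 8, 15]
Visit 9; enqueue 1 → queue [13, 19, 3, 5, 7, 4, 14, 8, 15, 1]
Visit 13 → queue [19, 3, 5, 7, 4, 14, 8, 15, 1]
Visit 19 → queue [3, 5, 7, 4, 14, 8, 15, 1]
Visit 3 → queue [5, 7, 4, 14, 8, 15, 1]
Visit 5; enqueue 17 → queue [7, 4, 14, 8, 15, 1, 17]
Visit 7 → queue [4, 14, 8, 15, 1, 17]
Visit 4 → queue [14, 8, 15, 1, 17]
Visit 14 → queue [8, 15, 1, 17]
Visit 8 → queue [15, 1, 17]
Visit 15 → queue [1, 17]
Visit 1 → queue [17]
Visit 17 → queue []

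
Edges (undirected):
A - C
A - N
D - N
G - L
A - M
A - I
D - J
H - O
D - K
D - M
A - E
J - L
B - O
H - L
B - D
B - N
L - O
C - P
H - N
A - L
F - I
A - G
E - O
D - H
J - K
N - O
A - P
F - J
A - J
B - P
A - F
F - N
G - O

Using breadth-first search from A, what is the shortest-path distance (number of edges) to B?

2

Level 0: A
Level 1: C, E, F, G, I, J, L, M, N, P
Level 2: B, D, H, K, O
B first appears at level 2.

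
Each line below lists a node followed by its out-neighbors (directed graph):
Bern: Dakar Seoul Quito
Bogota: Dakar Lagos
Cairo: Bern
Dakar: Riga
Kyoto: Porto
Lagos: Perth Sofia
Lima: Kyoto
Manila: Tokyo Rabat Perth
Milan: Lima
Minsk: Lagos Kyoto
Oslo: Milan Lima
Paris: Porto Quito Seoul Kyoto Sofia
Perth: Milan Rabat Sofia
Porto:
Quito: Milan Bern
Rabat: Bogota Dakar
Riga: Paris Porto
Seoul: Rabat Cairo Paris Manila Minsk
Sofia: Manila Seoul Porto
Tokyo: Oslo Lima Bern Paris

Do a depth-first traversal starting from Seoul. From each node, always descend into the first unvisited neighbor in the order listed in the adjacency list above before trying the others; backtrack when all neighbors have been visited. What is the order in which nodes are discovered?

Seoul → Rabat → Bogota → Dakar → Riga → Paris → Porto → Quito → Milan → Lima → Kyoto → Bern → Sofia → Manila → Tokyo → Oslo → Perth → Lagos → Cairo → Minsk

Visit Seoul
Seoul → Rabat
Rabat → Bogota
Bogota → Dakar
Dakar → Riga
Riga → Paris
Paris → Porto
Paris → Quito
Quito → Milan
Milan → Lima
Lima → Kyoto
Quito → Bern
Paris → Sofia
Sofia → Manila
Manila → Tokyo
Tokyo → Oslo
Manila → Perth
Bogota → Lagos
Seoul → Cairo
Seoul → Minsk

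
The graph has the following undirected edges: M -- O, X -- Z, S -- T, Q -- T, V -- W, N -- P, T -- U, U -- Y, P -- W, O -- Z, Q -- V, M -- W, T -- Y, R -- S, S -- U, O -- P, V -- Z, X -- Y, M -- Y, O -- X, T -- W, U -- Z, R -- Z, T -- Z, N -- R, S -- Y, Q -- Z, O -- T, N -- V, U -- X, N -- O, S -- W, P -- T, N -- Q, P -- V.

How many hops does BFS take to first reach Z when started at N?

Level 0: N
Level 1: O, P, Q, R, V
Level 2: M, S, T, W, X, Z
Level 3: U, Y
Z first appears at level 2.

2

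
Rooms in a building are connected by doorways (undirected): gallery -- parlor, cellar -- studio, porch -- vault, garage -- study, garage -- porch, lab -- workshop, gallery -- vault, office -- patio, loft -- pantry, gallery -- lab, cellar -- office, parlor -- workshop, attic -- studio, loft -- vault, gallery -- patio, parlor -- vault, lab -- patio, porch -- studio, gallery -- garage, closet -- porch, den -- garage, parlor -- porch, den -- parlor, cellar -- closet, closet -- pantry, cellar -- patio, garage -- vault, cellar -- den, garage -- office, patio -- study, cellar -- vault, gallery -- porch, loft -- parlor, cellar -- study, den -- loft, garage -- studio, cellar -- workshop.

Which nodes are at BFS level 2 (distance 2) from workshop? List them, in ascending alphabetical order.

closet, den, gallery, loft, office, patio, porch, studio, study, vault

Level 0: workshop
Level 1: cellar, lab, parlor
Level 2: closet, den, gallery, loft, office, patio, porch, studio, study, vault
Level 3: attic, garage, pantry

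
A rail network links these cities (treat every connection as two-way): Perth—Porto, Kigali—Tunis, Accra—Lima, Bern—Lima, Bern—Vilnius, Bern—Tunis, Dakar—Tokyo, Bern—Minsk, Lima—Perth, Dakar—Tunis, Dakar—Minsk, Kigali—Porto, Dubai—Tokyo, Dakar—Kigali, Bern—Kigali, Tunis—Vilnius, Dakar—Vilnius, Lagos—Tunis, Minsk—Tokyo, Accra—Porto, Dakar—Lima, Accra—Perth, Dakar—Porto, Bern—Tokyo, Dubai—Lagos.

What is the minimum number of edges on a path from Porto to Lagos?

Level 0: Porto
Level 1: Accra, Dakar, Kigali, Perth
Level 2: Bern, Lima, Minsk, Tokyo, Tunis, Vilnius
Level 3: Dubai, Lagos
Lagos first appears at level 3.

3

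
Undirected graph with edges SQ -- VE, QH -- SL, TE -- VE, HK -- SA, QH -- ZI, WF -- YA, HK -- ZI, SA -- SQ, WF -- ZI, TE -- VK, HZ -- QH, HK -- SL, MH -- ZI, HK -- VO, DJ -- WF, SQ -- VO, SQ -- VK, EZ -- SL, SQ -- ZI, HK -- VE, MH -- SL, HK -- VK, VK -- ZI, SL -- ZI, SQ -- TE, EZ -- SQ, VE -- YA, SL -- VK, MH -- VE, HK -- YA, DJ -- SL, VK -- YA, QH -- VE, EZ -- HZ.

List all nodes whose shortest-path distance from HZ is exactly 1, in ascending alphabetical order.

EZ, QH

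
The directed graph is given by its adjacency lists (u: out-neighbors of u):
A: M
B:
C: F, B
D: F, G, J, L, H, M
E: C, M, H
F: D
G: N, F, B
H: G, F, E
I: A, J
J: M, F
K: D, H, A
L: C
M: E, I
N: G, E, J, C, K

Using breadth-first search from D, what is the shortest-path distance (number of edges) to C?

2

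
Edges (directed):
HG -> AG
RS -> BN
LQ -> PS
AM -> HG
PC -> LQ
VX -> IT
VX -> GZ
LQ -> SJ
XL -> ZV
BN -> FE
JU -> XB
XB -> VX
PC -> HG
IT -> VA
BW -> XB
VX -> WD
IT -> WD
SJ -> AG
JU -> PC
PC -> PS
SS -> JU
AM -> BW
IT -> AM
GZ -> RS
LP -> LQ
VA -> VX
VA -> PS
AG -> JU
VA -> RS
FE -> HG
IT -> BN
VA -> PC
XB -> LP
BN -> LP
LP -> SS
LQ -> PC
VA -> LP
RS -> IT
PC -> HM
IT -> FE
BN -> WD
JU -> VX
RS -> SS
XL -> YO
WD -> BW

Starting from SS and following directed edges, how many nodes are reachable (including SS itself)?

BFS from SS visits: SS, JU, XB, VX, PC, LP, WD, IT, GZ, PS, LQ, HM, HG, BW, VA, FE, BN, AM, RS, SJ, AG
Reachable nodes: 21 of 24 total.

21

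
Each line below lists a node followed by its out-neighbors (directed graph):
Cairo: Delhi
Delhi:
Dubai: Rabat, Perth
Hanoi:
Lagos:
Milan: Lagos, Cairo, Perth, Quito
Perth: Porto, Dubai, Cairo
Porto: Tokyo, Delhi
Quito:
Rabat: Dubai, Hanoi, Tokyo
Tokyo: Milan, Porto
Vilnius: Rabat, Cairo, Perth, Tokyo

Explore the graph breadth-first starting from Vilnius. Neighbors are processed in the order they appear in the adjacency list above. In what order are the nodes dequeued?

Vilnius -> Rabat -> Cairo -> Perth -> Tokyo -> Dubai -> Hanoi -> Delhi -> Porto -> Milan -> Lagos -> Quito

Visit Vilnius; enqueue Rabat, Cairo, Perth, Tokyo → queue [Rabat, Cairo, Perth, Tokyo]
Visit Rabat; enqueue Dubai, Hanoi → queue [Cairo, Perth, Tokyo, Dubai, Hanoi]
Visit Cairo; enqueue Delhi → queue [Perth, Tokyo, Dubai, Hanoi, Delhi]
Visit Perth; enqueue Porto → queue [Tokyo, Dubai, Hanoi, Delhi, Porto]
Visit Tokyo; enqueue Milan → queue [Dubai, Hanoi, Delhi, Porto, Milan]
Visit Dubai → queue [Hanoi, Delhi, Porto, Milan]
Visit Hanoi → queue [Delhi, Porto, Milan]
Visit Delhi → queue [Porto, Milan]
Visit Porto → queue [Milan]
Visit Milan; enqueue Lagos, Quito → queue [Lagos, Quito]
Visit Lagos → queue [Quito]
Visit Quito → queue []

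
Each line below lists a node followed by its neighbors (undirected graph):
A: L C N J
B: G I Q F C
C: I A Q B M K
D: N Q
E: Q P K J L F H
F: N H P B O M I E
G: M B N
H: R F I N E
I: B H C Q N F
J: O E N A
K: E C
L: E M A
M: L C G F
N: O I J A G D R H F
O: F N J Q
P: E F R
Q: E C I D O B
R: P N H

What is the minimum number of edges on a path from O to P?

Level 0: O
Level 1: F, J, N, Q
Level 2: A, B, C, D, E, G, H, I, M, P, R
Level 3: K, L
P first appears at level 2.

2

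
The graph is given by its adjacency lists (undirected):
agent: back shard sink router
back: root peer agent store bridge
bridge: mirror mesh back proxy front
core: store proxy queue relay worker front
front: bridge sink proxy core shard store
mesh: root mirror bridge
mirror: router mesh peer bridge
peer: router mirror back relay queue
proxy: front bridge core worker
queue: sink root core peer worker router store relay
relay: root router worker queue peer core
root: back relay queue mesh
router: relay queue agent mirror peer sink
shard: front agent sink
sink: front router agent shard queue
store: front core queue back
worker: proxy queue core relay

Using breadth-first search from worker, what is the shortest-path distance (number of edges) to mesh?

3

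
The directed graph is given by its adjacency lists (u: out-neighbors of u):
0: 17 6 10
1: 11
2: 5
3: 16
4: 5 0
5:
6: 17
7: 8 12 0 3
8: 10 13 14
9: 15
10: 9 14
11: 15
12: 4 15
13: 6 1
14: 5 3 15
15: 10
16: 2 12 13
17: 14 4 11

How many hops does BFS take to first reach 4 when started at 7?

2

Level 0: 7
Level 1: 0, 3, 8, 12
Level 2: 4, 6, 10, 13, 14, 15, 16, 17
Level 3: 1, 2, 5, 9, 11
4 first appears at level 2.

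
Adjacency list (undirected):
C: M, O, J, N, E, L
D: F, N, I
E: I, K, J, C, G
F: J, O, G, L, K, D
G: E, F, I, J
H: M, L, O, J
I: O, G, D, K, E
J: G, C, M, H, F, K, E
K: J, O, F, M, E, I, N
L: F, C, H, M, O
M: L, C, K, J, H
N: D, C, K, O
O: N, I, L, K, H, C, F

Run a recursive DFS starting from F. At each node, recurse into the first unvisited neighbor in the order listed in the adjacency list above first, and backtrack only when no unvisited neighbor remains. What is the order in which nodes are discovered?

F J G E I O N D C M L H K

Visit F
F → J
J → G
G → E
E → I
I → O
O → N
N → D
N → C
C → M
M → L
L → H
M → K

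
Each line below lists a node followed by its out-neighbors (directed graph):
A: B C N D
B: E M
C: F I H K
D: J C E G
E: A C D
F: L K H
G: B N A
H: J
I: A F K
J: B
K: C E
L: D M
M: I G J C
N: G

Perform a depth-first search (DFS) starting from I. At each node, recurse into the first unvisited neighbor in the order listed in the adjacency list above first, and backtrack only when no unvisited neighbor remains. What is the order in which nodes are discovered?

Visit I
I → A
A → B
B → E
E → C
C → F
F → L
L → D
D → J
D → G
G → N
L → M
F → K
F → H

I → A → B → E → C → F → L → D → J → G → N → M → K → H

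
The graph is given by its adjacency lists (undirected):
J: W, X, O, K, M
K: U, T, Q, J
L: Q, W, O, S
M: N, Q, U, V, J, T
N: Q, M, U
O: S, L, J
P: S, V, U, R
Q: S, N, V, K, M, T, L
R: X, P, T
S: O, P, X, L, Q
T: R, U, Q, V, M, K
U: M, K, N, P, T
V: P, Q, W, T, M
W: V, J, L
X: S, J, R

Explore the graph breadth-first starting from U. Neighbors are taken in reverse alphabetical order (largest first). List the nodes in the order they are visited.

Visit U; enqueue T, P, N, M, K → queue [T, P, N, M, K]
Visit T; enqueue V, R, Q → queue [P, N, M, K, V, R, Q]
Visit P; enqueue S → queue [N, M, K, V, R, Q, S]
Visit N → queue [M, K, V, R, Q, S]
Visit M; enqueue J → queue [K, V, R, Q, S, J]
Visit K → queue [V, R, Q, S, J]
Visit V; enqueue W → queue [R, Q, S, J, W]
Visit R; enqueue X → queue [Q, S, J, W, X]
Visit Q; enqueue L → queue [S, J, W, X, L]
Visit S; enqueue O → queue [J, W, X, L, O]
Visit J → queue [W, X, L, O]
Visit W → queue [X, L, O]
Visit X → queue [L, O]
Visit L → queue [O]
Visit O → queue []

U, T, P, N, M, K, V, R, Q, S, J, W, X, L, O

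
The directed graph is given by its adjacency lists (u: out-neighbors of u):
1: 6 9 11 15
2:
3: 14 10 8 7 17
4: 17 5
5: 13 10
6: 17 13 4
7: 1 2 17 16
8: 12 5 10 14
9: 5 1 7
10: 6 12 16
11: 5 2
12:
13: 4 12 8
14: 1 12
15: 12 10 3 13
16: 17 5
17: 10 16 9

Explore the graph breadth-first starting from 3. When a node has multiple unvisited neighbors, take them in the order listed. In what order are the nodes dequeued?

Visit 3; enqueue 14, 10, 8, 7, 17 → queue [14, 10, 8, 7, 17]
Visit 14; enqueue 1, 12 → queue [10, 8, 7, 17, 1, 12]
Visit 10; enqueue 6, 16 → queue [8, 7, 17, 1, 12, 6, 16]
Visit 8; enqueue 5 → queue [7, 17, 1, 12, 6, 16, 5]
Visit 7; enqueue 2 → queue [17, 1, 12, 6, 16, 5, 2]
Visit 17; enqueue 9 → queue [1, 12, 6, 16, 5, 2, 9]
Visit 1; enqueue 11, 15 → queue [12, 6, 16, 5, 2, 9, 11, 15]
Visit 12 → queue [6, 16, 5, 2, 9, 11, 15]
Visit 6; enqueue 13, 4 → queue [16, 5, 2, 9, 11, 15, 13, 4]
Visit 16 → queue [5, 2, 9, 11, 15, 13, 4]
Visit 5 → queue [2, 9, 11, 15, 13, 4]
Visit 2 → queue [9, 11, 15, 13, 4]
Visit 9 → queue [11, 15, 13, 4]
Visit 11 → queue [15, 13, 4]
Visit 15 → queue [13, 4]
Visit 13 → queue [4]
Visit 4 → queue []

3, 14, 10, 8, 7, 17, 1, 12, 6, 16, 5, 2, 9, 11, 15, 13, 4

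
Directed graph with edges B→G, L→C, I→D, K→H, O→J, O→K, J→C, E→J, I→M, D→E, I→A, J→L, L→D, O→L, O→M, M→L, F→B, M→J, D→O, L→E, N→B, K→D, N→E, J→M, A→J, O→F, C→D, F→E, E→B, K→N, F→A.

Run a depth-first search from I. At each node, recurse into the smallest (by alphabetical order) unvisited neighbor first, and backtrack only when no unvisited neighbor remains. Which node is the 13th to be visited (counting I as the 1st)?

Visit I
I → A
A → J
J → C
C → D
D → E
E → B
B → G
D → O
O → F
O → K
K → H
K → N
O → L
O → M

Visit order: I, A, J, C, D, E, B, G, O, F, K, H, N, L, M

N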